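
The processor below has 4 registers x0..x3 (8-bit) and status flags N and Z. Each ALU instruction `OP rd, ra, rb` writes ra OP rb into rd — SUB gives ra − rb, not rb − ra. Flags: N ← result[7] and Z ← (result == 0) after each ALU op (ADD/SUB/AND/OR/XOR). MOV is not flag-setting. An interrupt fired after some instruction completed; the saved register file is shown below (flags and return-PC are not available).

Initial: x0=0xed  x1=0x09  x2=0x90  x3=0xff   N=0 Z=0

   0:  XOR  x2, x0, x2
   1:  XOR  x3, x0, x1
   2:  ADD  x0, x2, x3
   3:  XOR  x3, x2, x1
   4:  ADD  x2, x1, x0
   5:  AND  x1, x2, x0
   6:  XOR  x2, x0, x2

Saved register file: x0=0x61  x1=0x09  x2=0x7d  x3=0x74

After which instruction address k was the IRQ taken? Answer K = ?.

K = 3

after  0: x0=0xed x1=0x09 x2=0x7d x3=0xff  N=0 Z=0
after  1: x0=0xed x1=0x09 x2=0x7d x3=0xe4  N=1 Z=0
after  2: x0=0x61 x1=0x09 x2=0x7d x3=0xe4  N=0 Z=0
after  3: x0=0x61 x1=0x09 x2=0x7d x3=0x74  N=0 Z=0
-- IRQ taken; context saved, return-PC = 4 --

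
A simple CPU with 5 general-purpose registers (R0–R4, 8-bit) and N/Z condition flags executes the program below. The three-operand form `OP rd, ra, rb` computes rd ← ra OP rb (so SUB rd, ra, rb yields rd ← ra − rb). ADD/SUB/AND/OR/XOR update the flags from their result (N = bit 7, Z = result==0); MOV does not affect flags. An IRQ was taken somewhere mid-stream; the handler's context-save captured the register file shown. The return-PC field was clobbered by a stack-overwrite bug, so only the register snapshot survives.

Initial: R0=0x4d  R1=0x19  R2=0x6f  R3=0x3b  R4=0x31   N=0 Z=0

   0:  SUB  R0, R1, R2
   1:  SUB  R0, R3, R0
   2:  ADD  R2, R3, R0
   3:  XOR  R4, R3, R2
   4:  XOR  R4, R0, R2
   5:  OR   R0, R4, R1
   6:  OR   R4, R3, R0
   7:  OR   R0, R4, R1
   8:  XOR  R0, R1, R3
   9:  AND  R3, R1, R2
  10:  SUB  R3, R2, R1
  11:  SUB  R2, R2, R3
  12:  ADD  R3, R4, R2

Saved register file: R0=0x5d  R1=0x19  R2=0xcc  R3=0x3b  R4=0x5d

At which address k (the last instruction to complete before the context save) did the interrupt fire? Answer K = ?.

after  0: R0=0xaa R1=0x19 R2=0x6f R3=0x3b R4=0x31  N=1 Z=0
after  1: R0=0x91 R1=0x19 R2=0x6f R3=0x3b R4=0x31  N=1 Z=0
after  2: R0=0x91 R1=0x19 R2=0xcc R3=0x3b R4=0x31  N=1 Z=0
after  3: R0=0x91 R1=0x19 R2=0xcc R3=0x3b R4=0xf7  N=1 Z=0
after  4: R0=0x91 R1=0x19 R2=0xcc R3=0x3b R4=0x5d  N=0 Z=0
after  5: R0=0x5d R1=0x19 R2=0xcc R3=0x3b R4=0x5d  N=0 Z=0
-- IRQ taken; context saved, return-PC = 6 --

K = 5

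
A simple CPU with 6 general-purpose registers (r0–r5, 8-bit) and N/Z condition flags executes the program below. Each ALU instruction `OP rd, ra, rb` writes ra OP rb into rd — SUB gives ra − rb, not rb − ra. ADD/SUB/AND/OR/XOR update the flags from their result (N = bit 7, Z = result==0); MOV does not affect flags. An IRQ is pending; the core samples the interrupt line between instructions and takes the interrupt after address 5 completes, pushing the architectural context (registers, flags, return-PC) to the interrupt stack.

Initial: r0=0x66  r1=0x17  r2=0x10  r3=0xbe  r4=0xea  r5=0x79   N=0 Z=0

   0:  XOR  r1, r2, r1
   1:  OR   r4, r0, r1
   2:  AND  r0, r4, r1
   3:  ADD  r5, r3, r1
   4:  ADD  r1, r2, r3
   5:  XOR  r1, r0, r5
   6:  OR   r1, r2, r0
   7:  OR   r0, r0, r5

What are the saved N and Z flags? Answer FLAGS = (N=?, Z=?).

after  0: r0=0x66 r1=0x07 r2=0x10 r3=0xbe r4=0xea r5=0x79  N=0 Z=0
after  1: r0=0x66 r1=0x07 r2=0x10 r3=0xbe r4=0x67 r5=0x79  N=0 Z=0
after  2: r0=0x07 r1=0x07 r2=0x10 r3=0xbe r4=0x67 r5=0x79  N=0 Z=0
after  3: r0=0x07 r1=0x07 r2=0x10 r3=0xbe r4=0x67 r5=0xc5  N=1 Z=0
after  4: r0=0x07 r1=0xce r2=0x10 r3=0xbe r4=0x67 r5=0xc5  N=1 Z=0
after  5: r0=0x07 r1=0xc2 r2=0x10 r3=0xbe r4=0x67 r5=0xc5  N=1 Z=0
-- IRQ taken; context saved, return-PC = 6 --

FLAGS = (N=1, Z=0)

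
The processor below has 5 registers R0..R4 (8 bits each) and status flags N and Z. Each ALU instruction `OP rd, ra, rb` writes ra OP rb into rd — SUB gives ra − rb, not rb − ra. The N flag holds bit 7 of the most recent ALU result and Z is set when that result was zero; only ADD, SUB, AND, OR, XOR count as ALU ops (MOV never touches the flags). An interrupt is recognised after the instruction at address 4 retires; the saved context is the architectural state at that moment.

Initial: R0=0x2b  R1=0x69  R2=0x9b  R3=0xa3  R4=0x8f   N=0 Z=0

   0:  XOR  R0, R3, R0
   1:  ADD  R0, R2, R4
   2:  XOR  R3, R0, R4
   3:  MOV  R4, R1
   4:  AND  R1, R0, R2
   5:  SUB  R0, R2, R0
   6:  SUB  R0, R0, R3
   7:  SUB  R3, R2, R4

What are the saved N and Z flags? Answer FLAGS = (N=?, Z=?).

FLAGS = (N=0, Z=0)

after  0: R0=0x88 R1=0x69 R2=0x9b R3=0xa3 R4=0x8f  N=1 Z=0
after  1: R0=0x2a R1=0x69 R2=0x9b R3=0xa3 R4=0x8f  N=0 Z=0
after  2: R0=0x2a R1=0x69 R2=0x9b R3=0xa5 R4=0x8f  N=1 Z=0
after  3: R0=0x2a R1=0x69 R2=0x9b R3=0xa5 R4=0x69  N=1 Z=0
after  4: R0=0x2a R1=0x0a R2=0x9b R3=0xa5 R4=0x69  N=0 Z=0
-- IRQ taken; context saved, return-PC = 5 --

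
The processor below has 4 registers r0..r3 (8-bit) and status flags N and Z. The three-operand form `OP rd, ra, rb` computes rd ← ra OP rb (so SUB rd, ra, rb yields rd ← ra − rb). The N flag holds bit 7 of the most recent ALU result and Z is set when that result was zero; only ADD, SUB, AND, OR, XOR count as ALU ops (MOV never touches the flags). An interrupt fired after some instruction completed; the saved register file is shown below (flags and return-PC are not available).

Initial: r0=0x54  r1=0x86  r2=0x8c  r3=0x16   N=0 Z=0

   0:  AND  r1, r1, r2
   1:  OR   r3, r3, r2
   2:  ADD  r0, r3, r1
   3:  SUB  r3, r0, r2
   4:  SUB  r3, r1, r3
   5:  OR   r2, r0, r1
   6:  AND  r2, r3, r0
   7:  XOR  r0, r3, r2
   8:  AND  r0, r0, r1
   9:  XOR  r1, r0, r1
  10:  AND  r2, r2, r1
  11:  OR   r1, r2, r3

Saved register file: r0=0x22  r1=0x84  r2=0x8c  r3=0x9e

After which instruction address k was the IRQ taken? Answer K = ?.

after  0: r0=0x54 r1=0x84 r2=0x8c r3=0x16  N=1 Z=0
after  1: r0=0x54 r1=0x84 r2=0x8c r3=0x9e  N=1 Z=0
after  2: r0=0x22 r1=0x84 r2=0x8c r3=0x9e  N=0 Z=0
-- IRQ taken; context saved, return-PC = 3 --

K = 2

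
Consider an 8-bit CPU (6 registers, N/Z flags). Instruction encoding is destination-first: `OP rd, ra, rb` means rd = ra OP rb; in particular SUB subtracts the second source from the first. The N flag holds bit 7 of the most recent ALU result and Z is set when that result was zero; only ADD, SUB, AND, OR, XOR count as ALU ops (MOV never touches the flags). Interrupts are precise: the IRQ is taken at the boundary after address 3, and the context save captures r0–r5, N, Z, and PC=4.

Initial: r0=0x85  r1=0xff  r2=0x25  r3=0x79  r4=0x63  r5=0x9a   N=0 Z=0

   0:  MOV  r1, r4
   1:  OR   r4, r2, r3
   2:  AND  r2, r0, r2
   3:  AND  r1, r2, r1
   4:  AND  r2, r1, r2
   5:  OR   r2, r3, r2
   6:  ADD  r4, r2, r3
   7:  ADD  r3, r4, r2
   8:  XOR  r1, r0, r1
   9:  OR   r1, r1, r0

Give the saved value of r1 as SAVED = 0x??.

SAVED = 0x01

after  0: r0=0x85 r1=0x63 r2=0x25 r3=0x79 r4=0x63 r5=0x9a  N=0 Z=0
after  1: r0=0x85 r1=0x63 r2=0x25 r3=0x79 r4=0x7d r5=0x9a  N=0 Z=0
after  2: r0=0x85 r1=0x63 r2=0x05 r3=0x79 r4=0x7d r5=0x9a  N=0 Z=0
after  3: r0=0x85 r1=0x01 r2=0x05 r3=0x79 r4=0x7d r5=0x9a  N=0 Z=0
-- IRQ taken; context saved, return-PC = 4 --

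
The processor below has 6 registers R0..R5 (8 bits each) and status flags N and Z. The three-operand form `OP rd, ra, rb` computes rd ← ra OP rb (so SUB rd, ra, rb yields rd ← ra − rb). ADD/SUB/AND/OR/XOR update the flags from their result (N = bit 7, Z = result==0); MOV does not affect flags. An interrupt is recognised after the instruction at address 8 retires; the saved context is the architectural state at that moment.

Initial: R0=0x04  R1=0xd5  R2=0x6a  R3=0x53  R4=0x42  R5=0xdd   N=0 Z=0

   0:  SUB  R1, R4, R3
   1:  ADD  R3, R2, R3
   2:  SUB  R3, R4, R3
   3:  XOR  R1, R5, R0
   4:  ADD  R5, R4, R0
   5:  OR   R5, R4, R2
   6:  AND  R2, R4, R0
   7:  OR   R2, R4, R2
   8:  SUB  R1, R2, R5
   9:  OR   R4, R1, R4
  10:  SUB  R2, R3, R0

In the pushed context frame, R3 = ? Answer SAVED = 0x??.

SAVED = 0x85

after  0: R0=0x04 R1=0xef R2=0x6a R3=0x53 R4=0x42 R5=0xdd  N=1 Z=0
after  1: R0=0x04 R1=0xef R2=0x6a R3=0xbd R4=0x42 R5=0xdd  N=1 Z=0
after  2: R0=0x04 R1=0xef R2=0x6a R3=0x85 R4=0x42 R5=0xdd  N=1 Z=0
after  3: R0=0x04 R1=0xd9 R2=0x6a R3=0x85 R4=0x42 R5=0xdd  N=1 Z=0
after  4: R0=0x04 R1=0xd9 R2=0x6a R3=0x85 R4=0x42 R5=0x46  N=0 Z=0
after  5: R0=0x04 R1=0xd9 R2=0x6a R3=0x85 R4=0x42 R5=0x6a  N=0 Z=0
after  6: R0=0x04 R1=0xd9 R2=0x00 R3=0x85 R4=0x42 R5=0x6a  N=0 Z=1
after  7: R0=0x04 R1=0xd9 R2=0x42 R3=0x85 R4=0x42 R5=0x6a  N=0 Z=0
after  8: R0=0x04 R1=0xd8 R2=0x42 R3=0x85 R4=0x42 R5=0x6a  N=1 Z=0
-- IRQ taken; context saved, return-PC = 9 --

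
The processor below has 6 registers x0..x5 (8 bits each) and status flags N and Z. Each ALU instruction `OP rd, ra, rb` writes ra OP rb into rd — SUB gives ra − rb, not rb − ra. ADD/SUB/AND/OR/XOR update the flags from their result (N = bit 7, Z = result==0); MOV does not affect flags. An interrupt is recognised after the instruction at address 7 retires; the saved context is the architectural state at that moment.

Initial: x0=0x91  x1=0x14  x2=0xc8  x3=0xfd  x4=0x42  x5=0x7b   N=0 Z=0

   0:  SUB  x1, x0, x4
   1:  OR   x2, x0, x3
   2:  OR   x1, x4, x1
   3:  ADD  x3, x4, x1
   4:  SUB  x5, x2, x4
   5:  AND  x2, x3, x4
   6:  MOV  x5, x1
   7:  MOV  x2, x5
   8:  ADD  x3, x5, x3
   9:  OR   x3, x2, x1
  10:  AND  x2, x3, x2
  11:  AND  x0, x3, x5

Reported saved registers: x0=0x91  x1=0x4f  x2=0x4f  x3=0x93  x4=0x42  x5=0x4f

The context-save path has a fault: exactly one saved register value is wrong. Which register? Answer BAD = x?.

after  0: x0=0x91 x1=0x4f x2=0xc8 x3=0xfd x4=0x42 x5=0x7b  N=0 Z=0
after  1: x0=0x91 x1=0x4f x2=0xfd x3=0xfd x4=0x42 x5=0x7b  N=1 Z=0
after  2: x0=0x91 x1=0x4f x2=0xfd x3=0xfd x4=0x42 x5=0x7b  N=0 Z=0
after  3: x0=0x91 x1=0x4f x2=0xfd x3=0x91 x4=0x42 x5=0x7b  N=1 Z=0
after  4: x0=0x91 x1=0x4f x2=0xfd x3=0x91 x4=0x42 x5=0xbb  N=1 Z=0
after  5: x0=0x91 x1=0x4f x2=0x00 x3=0x91 x4=0x42 x5=0xbb  N=0 Z=1
after  6: x0=0x91 x1=0x4f x2=0x00 x3=0x91 x4=0x42 x5=0x4f  N=0 Z=1
after  7: x0=0x91 x1=0x4f x2=0x4f x3=0x91 x4=0x42 x5=0x4f  N=0 Z=1
-- IRQ taken; context saved, return-PC = 8 --
mismatch: x3: reported 0x93 vs actual 0x91

BAD = x3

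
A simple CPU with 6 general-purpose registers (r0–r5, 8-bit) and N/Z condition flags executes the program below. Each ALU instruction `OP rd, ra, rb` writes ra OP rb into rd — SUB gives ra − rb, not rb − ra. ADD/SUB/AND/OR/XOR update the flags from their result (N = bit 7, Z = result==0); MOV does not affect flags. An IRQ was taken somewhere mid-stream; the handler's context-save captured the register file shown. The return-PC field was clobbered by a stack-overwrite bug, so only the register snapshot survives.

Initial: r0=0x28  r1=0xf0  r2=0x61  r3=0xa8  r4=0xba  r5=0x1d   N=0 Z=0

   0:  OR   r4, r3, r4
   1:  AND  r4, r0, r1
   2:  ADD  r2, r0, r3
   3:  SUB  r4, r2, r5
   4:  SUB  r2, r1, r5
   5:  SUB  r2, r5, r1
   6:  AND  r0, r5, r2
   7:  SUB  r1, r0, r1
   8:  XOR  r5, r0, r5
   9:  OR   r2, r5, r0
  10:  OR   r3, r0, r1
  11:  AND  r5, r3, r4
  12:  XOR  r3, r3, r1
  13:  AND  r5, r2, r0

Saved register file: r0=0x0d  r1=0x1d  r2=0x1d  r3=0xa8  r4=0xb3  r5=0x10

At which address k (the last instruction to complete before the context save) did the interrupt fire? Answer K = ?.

after  0: r0=0x28 r1=0xf0 r2=0x61 r3=0xa8 r4=0xba r5=0x1d  N=1 Z=0
after  1: r0=0x28 r1=0xf0 r2=0x61 r3=0xa8 r4=0x20 r5=0x1d  N=0 Z=0
after  2: r0=0x28 r1=0xf0 r2=0xd0 r3=0xa8 r4=0x20 r5=0x1d  N=1 Z=0
after  3: r0=0x28 r1=0xf0 r2=0xd0 r3=0xa8 r4=0xb3 r5=0x1d  N=1 Z=0
after  4: r0=0x28 r1=0xf0 r2=0xd3 r3=0xa8 r4=0xb3 r5=0x1d  N=1 Z=0
after  5: r0=0x28 r1=0xf0 r2=0x2d r3=0xa8 r4=0xb3 r5=0x1d  N=0 Z=0
after  6: r0=0x0d r1=0xf0 r2=0x2d r3=0xa8 r4=0xb3 r5=0x1d  N=0 Z=0
after  7: r0=0x0d r1=0x1d r2=0x2d r3=0xa8 r4=0xb3 r5=0x1d  N=0 Z=0
after  8: r0=0x0d r1=0x1d r2=0x2d r3=0xa8 r4=0xb3 r5=0x10  N=0 Z=0
after  9: r0=0x0d r1=0x1d r2=0x1d r3=0xa8 r4=0xb3 r5=0x10  N=0 Z=0
-- IRQ taken; context saved, return-PC = 10 --

K = 9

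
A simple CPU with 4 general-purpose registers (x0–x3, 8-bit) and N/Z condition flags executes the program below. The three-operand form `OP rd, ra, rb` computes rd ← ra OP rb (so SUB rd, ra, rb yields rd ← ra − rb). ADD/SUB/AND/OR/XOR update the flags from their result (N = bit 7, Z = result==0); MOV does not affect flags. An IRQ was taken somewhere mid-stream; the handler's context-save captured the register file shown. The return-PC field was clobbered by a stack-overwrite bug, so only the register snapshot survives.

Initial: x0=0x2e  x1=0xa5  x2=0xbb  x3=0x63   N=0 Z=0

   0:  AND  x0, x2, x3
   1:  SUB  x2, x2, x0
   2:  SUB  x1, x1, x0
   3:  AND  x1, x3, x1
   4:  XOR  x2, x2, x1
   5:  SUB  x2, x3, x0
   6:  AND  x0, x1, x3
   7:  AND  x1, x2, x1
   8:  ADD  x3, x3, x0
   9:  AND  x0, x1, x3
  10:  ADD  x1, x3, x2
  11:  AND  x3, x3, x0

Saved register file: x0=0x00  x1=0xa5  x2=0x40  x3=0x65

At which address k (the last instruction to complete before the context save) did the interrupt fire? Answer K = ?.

K = 10

after  0: x0=0x23 x1=0xa5 x2=0xbb x3=0x63  N=0 Z=0
after  1: x0=0x23 x1=0xa5 x2=0x98 x3=0x63  N=1 Z=0
after  2: x0=0x23 x1=0x82 x2=0x98 x3=0x63  N=1 Z=0
after  3: x0=0x23 x1=0x02 x2=0x98 x3=0x63  N=0 Z=0
after  4: x0=0x23 x1=0x02 x2=0x9a x3=0x63  N=1 Z=0
after  5: x0=0x23 x1=0x02 x2=0x40 x3=0x63  N=0 Z=0
after  6: x0=0x02 x1=0x02 x2=0x40 x3=0x63  N=0 Z=0
after  7: x0=0x02 x1=0x00 x2=0x40 x3=0x63  N=0 Z=1
after  8: x0=0x02 x1=0x00 x2=0x40 x3=0x65  N=0 Z=0
after  9: x0=0x00 x1=0x00 x2=0x40 x3=0x65  N=0 Z=1
after 10: x0=0x00 x1=0xa5 x2=0x40 x3=0x65  N=1 Z=0
-- IRQ taken; context saved, return-PC = 11 --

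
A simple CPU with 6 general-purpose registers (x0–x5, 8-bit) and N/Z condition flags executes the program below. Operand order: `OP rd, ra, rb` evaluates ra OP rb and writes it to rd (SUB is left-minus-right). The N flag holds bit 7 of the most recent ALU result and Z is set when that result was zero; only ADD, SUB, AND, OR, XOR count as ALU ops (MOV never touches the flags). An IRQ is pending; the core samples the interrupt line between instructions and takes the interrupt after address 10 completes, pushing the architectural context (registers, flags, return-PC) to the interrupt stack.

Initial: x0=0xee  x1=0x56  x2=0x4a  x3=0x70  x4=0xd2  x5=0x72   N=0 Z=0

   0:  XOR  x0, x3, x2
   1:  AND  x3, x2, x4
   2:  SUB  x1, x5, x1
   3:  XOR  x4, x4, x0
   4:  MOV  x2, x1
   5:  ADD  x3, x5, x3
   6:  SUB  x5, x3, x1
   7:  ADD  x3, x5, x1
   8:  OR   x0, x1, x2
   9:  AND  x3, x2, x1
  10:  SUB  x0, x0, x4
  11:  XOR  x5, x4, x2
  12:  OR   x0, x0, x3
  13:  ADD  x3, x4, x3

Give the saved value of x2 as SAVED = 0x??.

SAVED = 0x1c

after  0: x0=0x3a x1=0x56 x2=0x4a x3=0x70 x4=0xd2 x5=0x72  N=0 Z=0
after  1: x0=0x3a x1=0x56 x2=0x4a x3=0x42 x4=0xd2 x5=0x72  N=0 Z=0
after  2: x0=0x3a x1=0x1c x2=0x4a x3=0x42 x4=0xd2 x5=0x72  N=0 Z=0
after  3: x0=0x3a x1=0x1c x2=0x4a x3=0x42 x4=0xe8 x5=0x72  N=1 Z=0
after  4: x0=0x3a x1=0x1c x2=0x1c x3=0x42 x4=0xe8 x5=0x72  N=1 Z=0
after  5: x0=0x3a x1=0x1c x2=0x1c x3=0xb4 x4=0xe8 x5=0x72  N=1 Z=0
after  6: x0=0x3a x1=0x1c x2=0x1c x3=0xb4 x4=0xe8 x5=0x98  N=1 Z=0
after  7: x0=0x3a x1=0x1c x2=0x1c x3=0xb4 x4=0xe8 x5=0x98  N=1 Z=0
after  8: x0=0x1c x1=0x1c x2=0x1c x3=0xb4 x4=0xe8 x5=0x98  N=0 Z=0
after  9: x0=0x1c x1=0x1c x2=0x1c x3=0x1c x4=0xe8 x5=0x98  N=0 Z=0
after 10: x0=0x34 x1=0x1c x2=0x1c x3=0x1c x4=0xe8 x5=0x98  N=0 Z=0
-- IRQ taken; context saved, return-PC = 11 --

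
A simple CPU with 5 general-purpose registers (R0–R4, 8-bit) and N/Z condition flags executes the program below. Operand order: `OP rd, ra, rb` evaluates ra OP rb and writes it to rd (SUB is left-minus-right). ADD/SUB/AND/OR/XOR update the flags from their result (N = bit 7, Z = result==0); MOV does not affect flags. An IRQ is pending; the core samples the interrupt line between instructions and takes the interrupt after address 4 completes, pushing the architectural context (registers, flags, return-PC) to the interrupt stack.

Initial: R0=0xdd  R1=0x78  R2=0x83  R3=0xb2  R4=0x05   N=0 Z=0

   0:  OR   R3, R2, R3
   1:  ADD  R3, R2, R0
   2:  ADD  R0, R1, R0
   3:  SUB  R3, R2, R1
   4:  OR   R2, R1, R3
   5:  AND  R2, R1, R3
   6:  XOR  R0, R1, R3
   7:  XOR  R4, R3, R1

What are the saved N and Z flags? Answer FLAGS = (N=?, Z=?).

FLAGS = (N=0, Z=0)

after  0: R0=0xdd R1=0x78 R2=0x83 R3=0xb3 R4=0x05  N=1 Z=0
after  1: R0=0xdd R1=0x78 R2=0x83 R3=0x60 R4=0x05  N=0 Z=0
after  2: R0=0x55 R1=0x78 R2=0x83 R3=0x60 R4=0x05  N=0 Z=0
after  3: R0=0x55 R1=0x78 R2=0x83 R3=0x0b R4=0x05  N=0 Z=0
after  4: R0=0x55 R1=0x78 R2=0x7b R3=0x0b R4=0x05  N=0 Z=0
-- IRQ taken; context saved, return-PC = 5 --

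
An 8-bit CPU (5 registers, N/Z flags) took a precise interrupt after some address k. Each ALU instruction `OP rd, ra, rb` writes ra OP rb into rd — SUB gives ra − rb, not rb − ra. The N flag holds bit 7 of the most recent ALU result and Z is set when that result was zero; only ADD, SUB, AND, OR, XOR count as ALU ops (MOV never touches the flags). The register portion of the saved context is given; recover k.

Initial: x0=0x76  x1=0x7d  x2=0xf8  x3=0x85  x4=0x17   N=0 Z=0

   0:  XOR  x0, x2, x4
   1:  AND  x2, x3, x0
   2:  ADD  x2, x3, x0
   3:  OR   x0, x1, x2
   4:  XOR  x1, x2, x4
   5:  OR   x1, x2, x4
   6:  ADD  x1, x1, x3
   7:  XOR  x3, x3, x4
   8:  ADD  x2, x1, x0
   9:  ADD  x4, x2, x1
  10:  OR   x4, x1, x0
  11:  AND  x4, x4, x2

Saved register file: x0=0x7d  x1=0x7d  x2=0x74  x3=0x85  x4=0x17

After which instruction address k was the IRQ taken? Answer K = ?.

after  0: x0=0xef x1=0x7d x2=0xf8 x3=0x85 x4=0x17  N=1 Z=0
after  1: x0=0xef x1=0x7d x2=0x85 x3=0x85 x4=0x17  N=1 Z=0
after  2: x0=0xef x1=0x7d x2=0x74 x3=0x85 x4=0x17  N=0 Z=0
after  3: x0=0x7d x1=0x7d x2=0x74 x3=0x85 x4=0x17  N=0 Z=0
-- IRQ taken; context saved, return-PC = 4 --

K = 3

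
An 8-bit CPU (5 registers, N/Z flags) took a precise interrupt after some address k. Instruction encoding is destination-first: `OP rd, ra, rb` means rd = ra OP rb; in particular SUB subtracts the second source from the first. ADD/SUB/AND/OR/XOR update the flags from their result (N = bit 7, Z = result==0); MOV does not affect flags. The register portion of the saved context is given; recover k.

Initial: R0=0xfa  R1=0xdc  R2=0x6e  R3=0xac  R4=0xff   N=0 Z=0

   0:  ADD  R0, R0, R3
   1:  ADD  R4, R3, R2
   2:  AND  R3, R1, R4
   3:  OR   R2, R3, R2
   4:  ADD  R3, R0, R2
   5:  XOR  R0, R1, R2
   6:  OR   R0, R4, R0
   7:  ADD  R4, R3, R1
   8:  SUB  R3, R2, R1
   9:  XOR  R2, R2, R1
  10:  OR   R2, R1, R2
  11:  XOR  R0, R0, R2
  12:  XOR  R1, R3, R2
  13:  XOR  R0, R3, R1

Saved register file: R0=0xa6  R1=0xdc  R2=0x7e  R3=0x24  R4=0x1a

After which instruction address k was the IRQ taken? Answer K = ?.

after  0: R0=0xa6 R1=0xdc R2=0x6e R3=0xac R4=0xff  N=1 Z=0
after  1: R0=0xa6 R1=0xdc R2=0x6e R3=0xac R4=0x1a  N=0 Z=0
after  2: R0=0xa6 R1=0xdc R2=0x6e R3=0x18 R4=0x1a  N=0 Z=0
after  3: R0=0xa6 R1=0xdc R2=0x7e R3=0x18 R4=0x1a  N=0 Z=0
after  4: R0=0xa6 R1=0xdc R2=0x7e R3=0x24 R4=0x1a  N=0 Z=0
-- IRQ taken; context saved, return-PC = 5 --

K = 4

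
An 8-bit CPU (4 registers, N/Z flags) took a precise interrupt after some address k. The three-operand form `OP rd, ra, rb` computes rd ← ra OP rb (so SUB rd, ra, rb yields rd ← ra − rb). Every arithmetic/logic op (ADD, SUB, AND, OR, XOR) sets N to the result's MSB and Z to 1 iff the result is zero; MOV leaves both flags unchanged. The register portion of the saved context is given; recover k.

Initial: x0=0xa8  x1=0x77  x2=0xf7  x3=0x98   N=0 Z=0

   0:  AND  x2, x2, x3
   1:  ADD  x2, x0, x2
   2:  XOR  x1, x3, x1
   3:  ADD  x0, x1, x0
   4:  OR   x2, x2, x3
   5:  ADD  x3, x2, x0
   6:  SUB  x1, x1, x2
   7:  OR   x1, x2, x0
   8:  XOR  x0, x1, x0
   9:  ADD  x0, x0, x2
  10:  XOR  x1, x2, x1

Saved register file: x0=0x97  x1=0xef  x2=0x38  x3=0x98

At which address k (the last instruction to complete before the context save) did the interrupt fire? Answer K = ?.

K = 3

after  0: x0=0xa8 x1=0x77 x2=0x90 x3=0x98  N=1 Z=0
after  1: x0=0xa8 x1=0x77 x2=0x38 x3=0x98  N=0 Z=0
after  2: x0=0xa8 x1=0xef x2=0x38 x3=0x98  N=1 Z=0
after  3: x0=0x97 x1=0xef x2=0x38 x3=0x98  N=1 Z=0
-- IRQ taken; context saved, return-PC = 4 --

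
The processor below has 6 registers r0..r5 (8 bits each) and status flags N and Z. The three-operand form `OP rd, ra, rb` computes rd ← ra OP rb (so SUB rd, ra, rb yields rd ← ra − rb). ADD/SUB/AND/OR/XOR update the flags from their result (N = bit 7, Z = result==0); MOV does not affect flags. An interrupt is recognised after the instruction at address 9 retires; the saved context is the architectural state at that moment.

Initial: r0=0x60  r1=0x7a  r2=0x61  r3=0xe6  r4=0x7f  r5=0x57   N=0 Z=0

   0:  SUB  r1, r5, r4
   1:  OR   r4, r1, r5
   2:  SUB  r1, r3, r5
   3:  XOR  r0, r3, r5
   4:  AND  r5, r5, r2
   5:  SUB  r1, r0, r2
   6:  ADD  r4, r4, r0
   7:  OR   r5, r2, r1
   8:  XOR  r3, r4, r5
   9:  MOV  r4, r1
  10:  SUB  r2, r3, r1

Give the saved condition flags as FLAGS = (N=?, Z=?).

FLAGS = (N=1, Z=0)

after  0: r0=0x60 r1=0xd8 r2=0x61 r3=0xe6 r4=0x7f r5=0x57  N=1 Z=0
after  1: r0=0x60 r1=0xd8 r2=0x61 r3=0xe6 r4=0xdf r5=0x57  N=1 Z=0
after  2: r0=0x60 r1=0x8f r2=0x61 r3=0xe6 r4=0xdf r5=0x57  N=1 Z=0
after  3: r0=0xb1 r1=0x8f r2=0x61 r3=0xe6 r4=0xdf r5=0x57  N=1 Z=0
after  4: r0=0xb1 r1=0x8f r2=0x61 r3=0xe6 r4=0xdf r5=0x41  N=0 Z=0
after  5: r0=0xb1 r1=0x50 r2=0x61 r3=0xe6 r4=0xdf r5=0x41  N=0 Z=0
after  6: r0=0xb1 r1=0x50 r2=0x61 r3=0xe6 r4=0x90 r5=0x41  N=1 Z=0
after  7: r0=0xb1 r1=0x50 r2=0x61 r3=0xe6 r4=0x90 r5=0x71  N=0 Z=0
after  8: r0=0xb1 r1=0x50 r2=0x61 r3=0xe1 r4=0x90 r5=0x71  N=1 Z=0
after  9: r0=0xb1 r1=0x50 r2=0x61 r3=0xe1 r4=0x50 r5=0x71  N=1 Z=0
-- IRQ taken; context saved, return-PC = 10 --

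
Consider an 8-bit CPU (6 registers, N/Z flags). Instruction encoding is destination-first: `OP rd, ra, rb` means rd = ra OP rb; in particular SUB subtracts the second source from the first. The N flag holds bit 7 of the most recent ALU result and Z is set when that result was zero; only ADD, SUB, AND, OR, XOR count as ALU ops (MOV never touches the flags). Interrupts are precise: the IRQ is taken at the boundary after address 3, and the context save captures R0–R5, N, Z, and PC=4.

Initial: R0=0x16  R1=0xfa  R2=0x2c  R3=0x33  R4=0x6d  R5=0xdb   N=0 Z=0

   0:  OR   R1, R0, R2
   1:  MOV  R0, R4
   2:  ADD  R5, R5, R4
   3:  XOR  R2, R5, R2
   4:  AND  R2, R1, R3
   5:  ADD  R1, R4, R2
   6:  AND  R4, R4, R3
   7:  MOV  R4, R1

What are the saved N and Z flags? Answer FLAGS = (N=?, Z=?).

FLAGS = (N=0, Z=0)

after  0: R0=0x16 R1=0x3e R2=0x2c R3=0x33 R4=0x6d R5=0xdb  N=0 Z=0
after  1: R0=0x6d R1=0x3e R2=0x2c R3=0x33 R4=0x6d R5=0xdb  N=0 Z=0
after  2: R0=0x6d R1=0x3e R2=0x2c R3=0x33 R4=0x6d R5=0x48  N=0 Z=0
after  3: R0=0x6d R1=0x3e R2=0x64 R3=0x33 R4=0x6d R5=0x48  N=0 Z=0
-- IRQ taken; context saved, return-PC = 4 --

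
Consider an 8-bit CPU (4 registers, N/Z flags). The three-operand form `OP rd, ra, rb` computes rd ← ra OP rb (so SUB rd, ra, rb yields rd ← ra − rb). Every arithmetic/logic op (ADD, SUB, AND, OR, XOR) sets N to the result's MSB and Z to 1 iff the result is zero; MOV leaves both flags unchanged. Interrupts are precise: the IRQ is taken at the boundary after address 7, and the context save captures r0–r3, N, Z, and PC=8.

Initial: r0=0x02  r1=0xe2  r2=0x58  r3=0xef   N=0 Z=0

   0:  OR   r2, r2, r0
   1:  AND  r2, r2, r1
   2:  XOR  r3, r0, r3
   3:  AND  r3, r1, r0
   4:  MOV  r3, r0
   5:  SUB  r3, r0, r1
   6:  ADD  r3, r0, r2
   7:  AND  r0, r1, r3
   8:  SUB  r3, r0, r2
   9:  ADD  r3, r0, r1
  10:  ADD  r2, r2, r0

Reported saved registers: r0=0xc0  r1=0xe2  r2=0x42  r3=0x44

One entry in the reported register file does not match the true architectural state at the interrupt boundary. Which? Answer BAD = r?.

after  0: r0=0x02 r1=0xe2 r2=0x5a r3=0xef  N=0 Z=0
after  1: r0=0x02 r1=0xe2 r2=0x42 r3=0xef  N=0 Z=0
after  2: r0=0x02 r1=0xe2 r2=0x42 r3=0xed  N=1 Z=0
after  3: r0=0x02 r1=0xe2 r2=0x42 r3=0x02  N=0 Z=0
after  4: r0=0x02 r1=0xe2 r2=0x42 r3=0x02  N=0 Z=0
after  5: r0=0x02 r1=0xe2 r2=0x42 r3=0x20  N=0 Z=0
after  6: r0=0x02 r1=0xe2 r2=0x42 r3=0x44  N=0 Z=0
after  7: r0=0x40 r1=0xe2 r2=0x42 r3=0x44  N=0 Z=0
-- IRQ taken; context saved, return-PC = 8 --
mismatch: r0: reported 0xc0 vs actual 0x40

BAD = r0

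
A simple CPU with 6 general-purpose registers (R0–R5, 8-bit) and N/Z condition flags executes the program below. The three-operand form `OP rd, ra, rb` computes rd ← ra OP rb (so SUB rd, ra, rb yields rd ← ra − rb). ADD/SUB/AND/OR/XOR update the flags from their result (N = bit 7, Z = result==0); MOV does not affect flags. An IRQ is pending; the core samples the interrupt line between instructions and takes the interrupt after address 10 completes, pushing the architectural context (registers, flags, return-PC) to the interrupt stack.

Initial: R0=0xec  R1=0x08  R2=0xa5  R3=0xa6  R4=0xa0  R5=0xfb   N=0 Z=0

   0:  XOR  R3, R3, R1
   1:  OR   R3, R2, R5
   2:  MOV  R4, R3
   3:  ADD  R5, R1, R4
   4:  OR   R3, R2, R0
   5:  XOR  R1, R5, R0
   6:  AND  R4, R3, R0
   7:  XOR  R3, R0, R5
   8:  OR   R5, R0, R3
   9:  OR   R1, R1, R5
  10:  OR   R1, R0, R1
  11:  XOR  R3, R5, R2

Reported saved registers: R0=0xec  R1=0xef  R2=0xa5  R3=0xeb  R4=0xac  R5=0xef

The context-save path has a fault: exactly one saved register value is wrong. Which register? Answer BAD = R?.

BAD = R4

after  0: R0=0xec R1=0x08 R2=0xa5 R3=0xae R4=0xa0 R5=0xfb  N=1 Z=0
after  1: R0=0xec R1=0x08 R2=0xa5 R3=0xff R4=0xa0 R5=0xfb  N=1 Z=0
after  2: R0=0xec R1=0x08 R2=0xa5 R3=0xff R4=0xff R5=0xfb  N=1 Z=0
after  3: R0=0xec R1=0x08 R2=0xa5 R3=0xff R4=0xff R5=0x07  N=0 Z=0
after  4: R0=0xec R1=0x08 R2=0xa5 R3=0xed R4=0xff R5=0x07  N=1 Z=0
after  5: R0=0xec R1=0xeb R2=0xa5 R3=0xed R4=0xff R5=0x07  N=1 Z=0
after  6: R0=0xec R1=0xeb R2=0xa5 R3=0xed R4=0xec R5=0x07  N=1 Z=0
after  7: R0=0xec R1=0xeb R2=0xa5 R3=0xeb R4=0xec R5=0x07  N=1 Z=0
after  8: R0=0xec R1=0xeb R2=0xa5 R3=0xeb R4=0xec R5=0xef  N=1 Z=0
after  9: R0=0xec R1=0xef R2=0xa5 R3=0xeb R4=0xec R5=0xef  N=1 Z=0
after 10: R0=0xec R1=0xef R2=0xa5 R3=0xeb R4=0xec R5=0xef  N=1 Z=0
-- IRQ taken; context saved, return-PC = 11 --
mismatch: R4: reported 0xac vs actual 0xec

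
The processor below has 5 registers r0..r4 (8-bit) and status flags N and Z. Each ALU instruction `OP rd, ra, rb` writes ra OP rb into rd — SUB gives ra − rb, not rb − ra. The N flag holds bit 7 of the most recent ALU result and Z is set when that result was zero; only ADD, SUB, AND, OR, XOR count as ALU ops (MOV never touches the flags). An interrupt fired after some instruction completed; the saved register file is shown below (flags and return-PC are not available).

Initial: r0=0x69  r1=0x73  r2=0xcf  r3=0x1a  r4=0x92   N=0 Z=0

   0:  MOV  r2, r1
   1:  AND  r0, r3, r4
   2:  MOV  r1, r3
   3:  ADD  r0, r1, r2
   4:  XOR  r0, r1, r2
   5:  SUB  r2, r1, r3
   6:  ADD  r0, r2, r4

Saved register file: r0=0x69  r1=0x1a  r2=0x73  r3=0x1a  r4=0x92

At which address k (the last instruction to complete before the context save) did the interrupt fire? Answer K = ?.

K = 4

after  0: r0=0x69 r1=0x73 r2=0x73 r3=0x1a r4=0x92  N=0 Z=0
after  1: r0=0x12 r1=0x73 r2=0x73 r3=0x1a r4=0x92  N=0 Z=0
after  2: r0=0x12 r1=0x1a r2=0x73 r3=0x1a r4=0x92  N=0 Z=0
after  3: r0=0x8d r1=0x1a r2=0x73 r3=0x1a r4=0x92  N=1 Z=0
after  4: r0=0x69 r1=0x1a r2=0x73 r3=0x1a r4=0x92  N=0 Z=0
-- IRQ taken; context saved, return-PC = 5 --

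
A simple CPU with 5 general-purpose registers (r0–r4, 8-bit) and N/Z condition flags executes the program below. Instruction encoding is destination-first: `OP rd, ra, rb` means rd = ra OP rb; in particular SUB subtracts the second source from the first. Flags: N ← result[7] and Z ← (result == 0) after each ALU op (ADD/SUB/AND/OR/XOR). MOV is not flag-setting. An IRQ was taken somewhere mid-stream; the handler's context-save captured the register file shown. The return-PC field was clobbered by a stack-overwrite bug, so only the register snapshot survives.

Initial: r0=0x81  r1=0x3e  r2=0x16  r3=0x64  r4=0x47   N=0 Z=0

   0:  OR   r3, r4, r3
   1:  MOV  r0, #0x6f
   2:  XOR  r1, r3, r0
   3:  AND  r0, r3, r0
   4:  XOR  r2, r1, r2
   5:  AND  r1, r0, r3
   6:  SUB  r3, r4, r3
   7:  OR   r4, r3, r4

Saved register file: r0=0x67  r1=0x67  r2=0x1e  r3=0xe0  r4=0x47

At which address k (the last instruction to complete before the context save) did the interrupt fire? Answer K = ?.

after  0: r0=0x81 r1=0x3e r2=0x16 r3=0x67 r4=0x47  N=0 Z=0
after  1: r0=0x6f r1=0x3e r2=0x16 r3=0x67 r4=0x47  N=0 Z=0
after  2: r0=0x6f r1=0x08 r2=0x16 r3=0x67 r4=0x47  N=0 Z=0
after  3: r0=0x67 r1=0x08 r2=0x16 r3=0x67 r4=0x47  N=0 Z=0
after  4: r0=0x67 r1=0x08 r2=0x1e r3=0x67 r4=0x47  N=0 Z=0
after  5: r0=0x67 r1=0x67 r2=0x1e r3=0x67 r4=0x47  N=0 Z=0
after  6: r0=0x67 r1=0x67 r2=0x1e r3=0xe0 r4=0x47  N=1 Z=0
-- IRQ taken; context saved, return-PC = 7 --

K = 6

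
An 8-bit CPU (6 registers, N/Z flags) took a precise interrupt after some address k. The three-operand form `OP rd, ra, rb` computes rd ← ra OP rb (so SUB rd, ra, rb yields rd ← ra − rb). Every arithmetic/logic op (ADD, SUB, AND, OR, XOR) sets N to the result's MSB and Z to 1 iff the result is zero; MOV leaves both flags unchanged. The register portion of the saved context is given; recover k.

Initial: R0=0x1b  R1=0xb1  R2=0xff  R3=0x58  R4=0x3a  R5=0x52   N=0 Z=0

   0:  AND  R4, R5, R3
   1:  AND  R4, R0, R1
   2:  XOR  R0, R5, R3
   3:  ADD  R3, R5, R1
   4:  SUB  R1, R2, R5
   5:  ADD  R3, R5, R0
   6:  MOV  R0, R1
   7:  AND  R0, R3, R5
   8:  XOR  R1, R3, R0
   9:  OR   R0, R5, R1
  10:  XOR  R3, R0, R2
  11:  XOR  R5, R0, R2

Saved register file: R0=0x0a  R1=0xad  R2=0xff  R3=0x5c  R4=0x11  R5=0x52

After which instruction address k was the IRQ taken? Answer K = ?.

K = 5

after  0: R0=0x1b R1=0xb1 R2=0xff R3=0x58 R4=0x50 R5=0x52  N=0 Z=0
after  1: R0=0x1b R1=0xb1 R2=0xff R3=0x58 R4=0x11 R5=0x52  N=0 Z=0
after  2: R0=0x0a R1=0xb1 R2=0xff R3=0x58 R4=0x11 R5=0x52  N=0 Z=0
after  3: R0=0x0a R1=0xb1 R2=0xff R3=0x03 R4=0x11 R5=0x52  N=0 Z=0
after  4: R0=0x0a R1=0xad R2=0xff R3=0x03 R4=0x11 R5=0x52  N=1 Z=0
after  5: R0=0x0a R1=0xad R2=0xff R3=0x5c R4=0x11 R5=0x52  N=0 Z=0
-- IRQ taken; context saved, return-PC = 6 --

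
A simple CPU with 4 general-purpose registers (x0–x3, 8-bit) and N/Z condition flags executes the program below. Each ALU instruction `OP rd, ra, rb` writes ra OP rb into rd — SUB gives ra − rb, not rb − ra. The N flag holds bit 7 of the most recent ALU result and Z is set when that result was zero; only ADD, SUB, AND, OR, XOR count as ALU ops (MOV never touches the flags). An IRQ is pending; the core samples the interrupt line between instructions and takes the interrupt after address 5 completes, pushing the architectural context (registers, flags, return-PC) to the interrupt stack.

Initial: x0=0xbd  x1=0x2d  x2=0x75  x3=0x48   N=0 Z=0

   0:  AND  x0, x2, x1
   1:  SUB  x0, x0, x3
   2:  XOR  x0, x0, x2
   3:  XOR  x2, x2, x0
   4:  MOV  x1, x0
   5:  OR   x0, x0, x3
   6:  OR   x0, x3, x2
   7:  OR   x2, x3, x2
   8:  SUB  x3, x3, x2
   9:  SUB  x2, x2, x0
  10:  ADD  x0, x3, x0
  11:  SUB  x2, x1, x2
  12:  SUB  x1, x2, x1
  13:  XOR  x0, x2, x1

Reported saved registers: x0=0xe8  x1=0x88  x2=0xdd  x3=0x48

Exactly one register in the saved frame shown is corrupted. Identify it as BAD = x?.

BAD = x1

after  0: x0=0x25 x1=0x2d x2=0x75 x3=0x48  N=0 Z=0
after  1: x0=0xdd x1=0x2d x2=0x75 x3=0x48  N=1 Z=0
after  2: x0=0xa8 x1=0x2d x2=0x75 x3=0x48  N=1 Z=0
after  3: x0=0xa8 x1=0x2d x2=0xdd x3=0x48  N=1 Z=0
after  4: x0=0xa8 x1=0xa8 x2=0xdd x3=0x48  N=1 Z=0
after  5: x0=0xe8 x1=0xa8 x2=0xdd x3=0x48  N=1 Z=0
-- IRQ taken; context saved, return-PC = 6 --
mismatch: x1: reported 0x88 vs actual 0xa8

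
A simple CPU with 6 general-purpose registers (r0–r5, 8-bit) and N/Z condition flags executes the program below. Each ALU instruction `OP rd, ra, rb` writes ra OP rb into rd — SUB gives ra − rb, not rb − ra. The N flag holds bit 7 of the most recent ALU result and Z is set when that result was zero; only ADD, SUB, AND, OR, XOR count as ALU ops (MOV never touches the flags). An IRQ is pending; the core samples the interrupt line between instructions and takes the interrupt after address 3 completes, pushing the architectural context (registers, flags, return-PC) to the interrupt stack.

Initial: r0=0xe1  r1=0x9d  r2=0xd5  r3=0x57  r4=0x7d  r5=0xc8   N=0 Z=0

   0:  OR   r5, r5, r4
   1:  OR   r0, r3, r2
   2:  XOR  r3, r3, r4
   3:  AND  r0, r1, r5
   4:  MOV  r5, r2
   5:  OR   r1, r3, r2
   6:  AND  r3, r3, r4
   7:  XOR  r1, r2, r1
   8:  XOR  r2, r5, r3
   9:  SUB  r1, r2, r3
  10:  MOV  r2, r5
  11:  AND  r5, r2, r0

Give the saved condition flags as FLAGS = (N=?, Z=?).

FLAGS = (N=1, Z=0)

after  0: r0=0xe1 r1=0x9d r2=0xd5 r3=0x57 r4=0x7d r5=0xfd  N=1 Z=0
after  1: r0=0xd7 r1=0x9d r2=0xd5 r3=0x57 r4=0x7d r5=0xfd  N=1 Z=0
after  2: r0=0xd7 r1=0x9d r2=0xd5 r3=0x2a r4=0x7d r5=0xfd  N=0 Z=0
after  3: r0=0x9d r1=0x9d r2=0xd5 r3=0x2a r4=0x7d r5=0xfd  N=1 Z=0
-- IRQ taken; context saved, return-PC = 4 --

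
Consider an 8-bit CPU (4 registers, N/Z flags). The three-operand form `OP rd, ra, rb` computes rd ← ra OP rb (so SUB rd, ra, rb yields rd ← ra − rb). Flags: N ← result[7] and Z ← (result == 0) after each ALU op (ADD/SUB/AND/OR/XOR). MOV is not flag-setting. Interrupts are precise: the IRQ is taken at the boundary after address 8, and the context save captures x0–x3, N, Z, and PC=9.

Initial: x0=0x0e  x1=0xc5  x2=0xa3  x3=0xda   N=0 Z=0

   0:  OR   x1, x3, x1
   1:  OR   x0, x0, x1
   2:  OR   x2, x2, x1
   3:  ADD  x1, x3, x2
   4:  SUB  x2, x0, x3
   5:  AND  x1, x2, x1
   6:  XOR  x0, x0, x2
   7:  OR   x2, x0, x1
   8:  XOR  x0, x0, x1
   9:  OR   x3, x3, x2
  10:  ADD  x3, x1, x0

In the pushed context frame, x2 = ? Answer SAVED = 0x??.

after  0: x0=0x0e x1=0xdf x2=0xa3 x3=0xda  N=1 Z=0
after  1: x0=0xdf x1=0xdf x2=0xa3 x3=0xda  N=1 Z=0
after  2: x0=0xdf x1=0xdf x2=0xff x3=0xda  N=1 Z=0
after  3: x0=0xdf x1=0xd9 x2=0xff x3=0xda  N=1 Z=0
after  4: x0=0xdf x1=0xd9 x2=0x05 x3=0xda  N=0 Z=0
after  5: x0=0xdf x1=0x01 x2=0x05 x3=0xda  N=0 Z=0
after  6: x0=0xda x1=0x01 x2=0x05 x3=0xda  N=1 Z=0
after  7: x0=0xda x1=0x01 x2=0xdb x3=0xda  N=1 Z=0
after  8: x0=0xdb x1=0x01 x2=0xdb x3=0xda  N=1 Z=0
-- IRQ taken; context saved, return-PC = 9 --

SAVED = 0xdb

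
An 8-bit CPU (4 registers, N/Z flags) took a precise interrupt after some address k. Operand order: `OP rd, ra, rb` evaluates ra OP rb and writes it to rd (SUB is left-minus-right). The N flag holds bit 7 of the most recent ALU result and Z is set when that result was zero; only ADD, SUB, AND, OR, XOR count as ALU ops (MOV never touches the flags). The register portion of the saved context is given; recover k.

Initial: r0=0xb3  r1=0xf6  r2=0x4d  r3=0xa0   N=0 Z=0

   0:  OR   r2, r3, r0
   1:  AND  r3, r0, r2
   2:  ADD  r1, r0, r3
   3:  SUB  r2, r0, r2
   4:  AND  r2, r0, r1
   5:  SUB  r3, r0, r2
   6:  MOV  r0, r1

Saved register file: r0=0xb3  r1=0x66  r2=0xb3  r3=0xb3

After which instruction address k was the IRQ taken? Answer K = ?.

after  0: r0=0xb3 r1=0xf6 r2=0xb3 r3=0xa0  N=1 Z=0
after  1: r0=0xb3 r1=0xf6 r2=0xb3 r3=0xb3  N=1 Z=0
after  2: r0=0xb3 r1=0x66 r2=0xb3 r3=0xb3  N=0 Z=0
-- IRQ taken; context saved, return-PC = 3 --

K = 2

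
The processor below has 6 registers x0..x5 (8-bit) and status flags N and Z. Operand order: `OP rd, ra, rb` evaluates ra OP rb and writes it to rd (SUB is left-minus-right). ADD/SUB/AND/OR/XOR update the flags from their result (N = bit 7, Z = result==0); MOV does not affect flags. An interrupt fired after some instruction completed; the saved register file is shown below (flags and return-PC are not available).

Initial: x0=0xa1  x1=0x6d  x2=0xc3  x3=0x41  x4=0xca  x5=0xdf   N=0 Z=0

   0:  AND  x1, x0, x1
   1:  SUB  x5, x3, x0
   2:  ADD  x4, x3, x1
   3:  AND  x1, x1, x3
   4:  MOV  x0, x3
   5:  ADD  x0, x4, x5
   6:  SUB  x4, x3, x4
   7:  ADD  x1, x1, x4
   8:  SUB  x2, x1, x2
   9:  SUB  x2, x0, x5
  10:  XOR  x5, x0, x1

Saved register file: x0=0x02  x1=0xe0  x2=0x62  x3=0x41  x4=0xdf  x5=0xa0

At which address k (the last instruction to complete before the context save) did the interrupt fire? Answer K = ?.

after  0: x0=0xa1 x1=0x21 x2=0xc3 x3=0x41 x4=0xca x5=0xdf  N=0 Z=0
after  1: x0=0xa1 x1=0x21 x2=0xc3 x3=0x41 x4=0xca x5=0xa0  N=1 Z=0
after  2: x0=0xa1 x1=0x21 x2=0xc3 x3=0x41 x4=0x62 x5=0xa0  N=0 Z=0
after  3: x0=0xa1 x1=0x01 x2=0xc3 x3=0x41 x4=0x62 x5=0xa0  N=0 Z=0
after  4: x0=0x41 x1=0x01 x2=0xc3 x3=0x41 x4=0x62 x5=0xa0  N=0 Z=0
after  5: x0=0x02 x1=0x01 x2=0xc3 x3=0x41 x4=0x62 x5=0xa0  N=0 Z=0
after  6: x0=0x02 x1=0x01 x2=0xc3 x3=0x41 x4=0xdf x5=0xa0  N=1 Z=0
after  7: x0=0x02 x1=0xe0 x2=0xc3 x3=0x41 x4=0xdf x5=0xa0  N=1 Z=0
after  8: x0=0x02 x1=0xe0 x2=0x1d x3=0x41 x4=0xdf x5=0xa0  N=0 Z=0
after  9: x0=0x02 x1=0xe0 x2=0x62 x3=0x41 x4=0xdf x5=0xa0  N=0 Z=0
-- IRQ taken; context saved, return-PC = 10 --

K = 9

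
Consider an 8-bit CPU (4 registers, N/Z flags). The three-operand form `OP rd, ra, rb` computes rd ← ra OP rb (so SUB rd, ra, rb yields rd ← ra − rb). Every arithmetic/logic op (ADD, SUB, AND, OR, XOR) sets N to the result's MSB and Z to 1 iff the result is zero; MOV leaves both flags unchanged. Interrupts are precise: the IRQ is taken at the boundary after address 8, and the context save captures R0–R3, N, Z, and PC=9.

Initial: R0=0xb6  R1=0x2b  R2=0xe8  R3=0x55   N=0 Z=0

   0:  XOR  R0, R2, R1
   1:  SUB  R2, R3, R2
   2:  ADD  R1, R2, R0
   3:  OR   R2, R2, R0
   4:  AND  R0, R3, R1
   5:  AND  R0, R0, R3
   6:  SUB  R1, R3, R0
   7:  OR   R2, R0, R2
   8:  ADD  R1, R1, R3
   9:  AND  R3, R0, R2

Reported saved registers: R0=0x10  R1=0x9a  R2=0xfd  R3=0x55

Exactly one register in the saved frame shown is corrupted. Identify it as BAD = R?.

BAD = R2

after  0: R0=0xc3 R1=0x2b R2=0xe8 R3=0x55  N=1 Z=0
after  1: R0=0xc3 R1=0x2b R2=0x6d R3=0x55  N=0 Z=0
after  2: R0=0xc3 R1=0x30 R2=0x6d R3=0x55  N=0 Z=0
after  3: R0=0xc3 R1=0x30 R2=0xef R3=0x55  N=1 Z=0
after  4: R0=0x10 R1=0x30 R2=0xef R3=0x55  N=0 Z=0
after  5: R0=0x10 R1=0x30 R2=0xef R3=0x55  N=0 Z=0
after  6: R0=0x10 R1=0x45 R2=0xef R3=0x55  N=0 Z=0
after  7: R0=0x10 R1=0x45 R2=0xff R3=0x55  N=1 Z=0
after  8: R0=0x10 R1=0x9a R2=0xff R3=0x55  N=1 Z=0
-- IRQ taken; context saved, return-PC = 9 --
mismatch: R2: reported 0xfd vs actual 0xff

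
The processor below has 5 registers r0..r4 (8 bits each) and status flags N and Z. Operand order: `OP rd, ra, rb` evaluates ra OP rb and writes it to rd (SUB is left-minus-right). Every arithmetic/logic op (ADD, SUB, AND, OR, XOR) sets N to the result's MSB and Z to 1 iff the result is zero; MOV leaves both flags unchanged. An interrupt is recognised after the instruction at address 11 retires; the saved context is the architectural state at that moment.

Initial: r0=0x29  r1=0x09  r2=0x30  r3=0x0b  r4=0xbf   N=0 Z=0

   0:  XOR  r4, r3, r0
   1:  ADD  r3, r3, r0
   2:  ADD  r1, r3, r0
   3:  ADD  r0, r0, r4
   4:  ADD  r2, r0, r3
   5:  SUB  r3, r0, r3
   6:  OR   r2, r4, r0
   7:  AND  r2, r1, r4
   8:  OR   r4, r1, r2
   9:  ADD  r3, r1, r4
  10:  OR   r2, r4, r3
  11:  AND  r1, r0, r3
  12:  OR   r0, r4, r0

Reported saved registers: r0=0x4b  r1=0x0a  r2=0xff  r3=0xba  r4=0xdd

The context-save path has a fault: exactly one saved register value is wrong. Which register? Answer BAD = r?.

BAD = r4

after  0: r0=0x29 r1=0x09 r2=0x30 r3=0x0b r4=0x22  N=0 Z=0
after  1: r0=0x29 r1=0x09 r2=0x30 r3=0x34 r4=0x22  N=0 Z=0
after  2: r0=0x29 r1=0x5d r2=0x30 r3=0x34 r4=0x22  N=0 Z=0
after  3: r0=0x4b r1=0x5d r2=0x30 r3=0x34 r4=0x22  N=0 Z=0
after  4: r0=0x4b r1=0x5d r2=0x7f r3=0x34 r4=0x22  N=0 Z=0
after  5: r0=0x4b r1=0x5d r2=0x7f r3=0x17 r4=0x22  N=0 Z=0
after  6: r0=0x4b r1=0x5d r2=0x6b r3=0x17 r4=0x22  N=0 Z=0
after  7: r0=0x4b r1=0x5d r2=0x00 r3=0x17 r4=0x22  N=0 Z=1
after  8: r0=0x4b r1=0x5d r2=0x00 r3=0x17 r4=0x5d  N=0 Z=0
after  9: r0=0x4b r1=0x5d r2=0x00 r3=0xba r4=0x5d  N=1 Z=0
after 10: r0=0x4b r1=0x5d r2=0xff r3=0xba r4=0x5d  N=1 Z=0
after 11: r0=0x4b r1=0x0a r2=0xff r3=0xba r4=0x5d  N=0 Z=0
-- IRQ taken; context saved, return-PC = 12 --
mismatch: r4: reported 0xdd vs actual 0x5d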